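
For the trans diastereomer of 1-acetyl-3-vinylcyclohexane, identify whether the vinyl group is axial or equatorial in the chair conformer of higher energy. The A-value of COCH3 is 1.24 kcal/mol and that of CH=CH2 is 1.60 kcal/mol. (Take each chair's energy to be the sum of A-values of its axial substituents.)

axial

C1 and C3 have the same parity, so for the trans isomer the two substituents are one axial and one equatorial in each chair.
Chair I (acetyl axial, vinyl equatorial): E = 1.24 kcal/mol.
Chair II (acetyl equatorial, vinyl axial): E = 1.60 kcal/mol.
Chair II is the less stable (higher-energy) conformer, and in that chair the vinyl group is axial.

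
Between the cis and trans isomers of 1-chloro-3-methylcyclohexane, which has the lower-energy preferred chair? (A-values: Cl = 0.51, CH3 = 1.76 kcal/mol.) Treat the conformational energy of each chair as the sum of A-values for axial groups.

At 1,3 positions (parity same): cis → (e,e or a,a); trans → (a,e or e,a).
Best chair for cis: E = 0.00 kcal/mol; best chair for trans: E = 0.51 kcal/mol.
The cis isomer is lower by 0.51 kcal/mol.

cis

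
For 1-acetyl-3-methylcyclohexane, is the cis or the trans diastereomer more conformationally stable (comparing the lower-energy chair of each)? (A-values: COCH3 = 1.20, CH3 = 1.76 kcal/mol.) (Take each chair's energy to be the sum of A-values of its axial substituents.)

At 1,3 positions (parity same): cis → (e,e or a,a); trans → (a,e or e,a).
Best chair for cis: E = 0.00 kcal/mol; best chair for trans: E = 1.20 kcal/mol.
The cis isomer is lower by 1.20 kcal/mol.

cis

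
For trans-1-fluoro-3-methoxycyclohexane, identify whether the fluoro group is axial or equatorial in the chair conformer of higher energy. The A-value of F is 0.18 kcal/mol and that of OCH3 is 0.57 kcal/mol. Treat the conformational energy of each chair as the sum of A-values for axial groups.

equatorial

C1 and C3 have the same parity, so for the trans isomer the two substituents are one axial and one equatorial in each chair.
Chair I (fluoro axial, methoxy equatorial): E = 0.18 kcal/mol.
Chair II (fluoro equatorial, methoxy axial): E = 0.57 kcal/mol.
Chair II is the less stable (higher-energy) conformer, and in that chair the fluoro group is equatorial.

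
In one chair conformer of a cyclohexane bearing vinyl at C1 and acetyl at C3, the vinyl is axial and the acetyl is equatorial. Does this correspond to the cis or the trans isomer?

trans

C1 and C3 have the same parity, so their axial bonds point in the same direction.
With same-parity carbons, two substituents on the same face are both axial or both equatorial; opposite faces give one of each.
Here the groups are axial/equatorial → opposite face → trans.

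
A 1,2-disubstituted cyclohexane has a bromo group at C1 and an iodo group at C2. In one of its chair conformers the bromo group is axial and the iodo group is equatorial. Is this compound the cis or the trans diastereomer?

C1 and C2 have opposite parity, so their axial bonds point in opposite directions.
With opposite-parity carbons, two substituents on the same face are one axial and one equatorial; opposite faces give both axial or both equatorial.
Here the groups are axial/equatorial → same face → cis.

cis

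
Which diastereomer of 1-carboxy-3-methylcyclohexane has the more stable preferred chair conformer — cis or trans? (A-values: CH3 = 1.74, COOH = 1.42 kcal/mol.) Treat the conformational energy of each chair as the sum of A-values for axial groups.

At 1,3 positions (parity same): cis → (e,e or a,a); trans → (a,e or e,a).
Best chair for cis: E = 0.00 kcal/mol; best chair for trans: E = 1.42 kcal/mol.
The cis isomer is lower by 1.42 kcal/mol.

cis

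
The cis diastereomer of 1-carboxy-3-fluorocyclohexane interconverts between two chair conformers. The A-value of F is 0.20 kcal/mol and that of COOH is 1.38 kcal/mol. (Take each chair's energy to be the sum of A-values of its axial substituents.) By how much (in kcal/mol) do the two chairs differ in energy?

C1 and C3 have the same parity, so for the cis isomer the two substituents are e,e in one chair and a,a in the other.
Chair I (fluoro axial, carboxyl axial): E = 1.58 kcal/mol.
Chair II (fluoro equatorial, carboxyl equatorial): E = 0.00 kcal/mol.
ΔE = 1.58 − 0.00 = 1.58 kcal/mol; chair II is more stable.

1.58 kcal/mol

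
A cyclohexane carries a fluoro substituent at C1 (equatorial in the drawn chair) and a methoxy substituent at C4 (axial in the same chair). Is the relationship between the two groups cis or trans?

cis

C1 and C4 have opposite parity, so their axial bonds point in opposite directions.
With opposite-parity carbons, two substituents on the same face are one axial and one equatorial; opposite faces give both axial or both equatorial.
Here the groups are equatorial/axial → same face → cis.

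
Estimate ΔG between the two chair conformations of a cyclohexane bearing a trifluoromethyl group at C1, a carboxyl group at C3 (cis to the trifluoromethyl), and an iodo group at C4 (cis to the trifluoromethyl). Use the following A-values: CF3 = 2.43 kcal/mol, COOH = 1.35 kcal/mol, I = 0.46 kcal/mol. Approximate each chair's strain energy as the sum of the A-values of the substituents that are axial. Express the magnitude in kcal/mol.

3.32 kcal/mol

Chair I (trifluoromethyl axial, carboxyl axial, iodo equatorial): E = 3.78 kcal/mol.
Chair II (trifluoromethyl equatorial, carboxyl equatorial, iodo axial): E = 0.46 kcal/mol.
ΔE = 3.78 − 0.46 = 3.32 kcal/mol; chair II is more stable.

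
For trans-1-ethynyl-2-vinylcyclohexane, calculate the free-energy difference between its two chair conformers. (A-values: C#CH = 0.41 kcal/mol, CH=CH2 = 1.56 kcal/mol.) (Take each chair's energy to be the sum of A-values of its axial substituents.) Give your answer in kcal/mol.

1.97 kcal/mol

C1 and C2 have opposite parity, so for the trans isomer the two substituents are e,e in one chair and a,a in the other.
Chair I (ethynyl axial, vinyl axial): E = 1.97 kcal/mol.
Chair II (ethynyl equatorial, vinyl equatorial): E = 0.00 kcal/mol.
ΔE = 1.97 − 0.00 = 1.97 kcal/mol; chair II is more stable.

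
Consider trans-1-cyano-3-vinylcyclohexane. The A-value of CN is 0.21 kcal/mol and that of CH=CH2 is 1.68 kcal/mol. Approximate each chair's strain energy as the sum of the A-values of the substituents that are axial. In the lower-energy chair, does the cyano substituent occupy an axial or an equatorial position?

C1 and C3 have the same parity, so for the trans isomer the two substituents are one axial and one equatorial in each chair.
Chair I (cyano axial, vinyl equatorial): E = 0.21 kcal/mol.
Chair II (cyano equatorial, vinyl axial): E = 1.68 kcal/mol.
Chair I is the more stable (lower-energy) conformer, and in that chair the cyano group is axial.

axial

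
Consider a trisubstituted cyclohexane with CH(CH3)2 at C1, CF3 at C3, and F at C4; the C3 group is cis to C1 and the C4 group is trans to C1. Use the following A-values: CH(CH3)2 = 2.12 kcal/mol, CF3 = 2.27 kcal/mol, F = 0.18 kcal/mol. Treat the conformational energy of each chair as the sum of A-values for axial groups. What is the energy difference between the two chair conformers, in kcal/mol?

4.57 kcal/mol

Chair I (isopropyl axial, trifluoromethyl axial, fluoro axial): E = 4.57 kcal/mol.
Chair II (isopropyl equatorial, trifluoromethyl equatorial, fluoro equatorial): E = 0.00 kcal/mol.
ΔE = 4.57 − 0.00 = 4.57 kcal/mol; chair II is more stable.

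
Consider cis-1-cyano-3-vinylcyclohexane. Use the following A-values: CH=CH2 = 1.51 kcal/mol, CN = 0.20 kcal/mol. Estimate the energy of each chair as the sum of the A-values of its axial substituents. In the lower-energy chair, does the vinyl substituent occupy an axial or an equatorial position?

C1 and C3 have the same parity, so for the cis isomer the two substituents are e,e in one chair and a,a in the other.
Chair I (vinyl axial, cyano axial): E = 1.71 kcal/mol.
Chair II (vinyl equatorial, cyano equatorial): E = 0.00 kcal/mol.
Chair II is the more stable (lower-energy) conformer, and in that chair the vinyl group is equatorial.

equatorial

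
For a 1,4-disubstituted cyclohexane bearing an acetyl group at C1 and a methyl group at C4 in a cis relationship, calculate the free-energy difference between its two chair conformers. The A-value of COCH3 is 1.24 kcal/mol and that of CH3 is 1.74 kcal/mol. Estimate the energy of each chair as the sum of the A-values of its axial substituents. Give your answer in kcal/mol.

C1 and C4 have opposite parity, so for the cis isomer the two substituents are one axial and one equatorial in each chair.
Chair I (acetyl axial, methyl equatorial): E = 1.24 kcal/mol.
Chair II (acetyl equatorial, methyl axial): E = 1.74 kcal/mol.
ΔE = 1.74 − 1.24 = 0.50 kcal/mol; chair I is more stable.

0.50 kcal/mol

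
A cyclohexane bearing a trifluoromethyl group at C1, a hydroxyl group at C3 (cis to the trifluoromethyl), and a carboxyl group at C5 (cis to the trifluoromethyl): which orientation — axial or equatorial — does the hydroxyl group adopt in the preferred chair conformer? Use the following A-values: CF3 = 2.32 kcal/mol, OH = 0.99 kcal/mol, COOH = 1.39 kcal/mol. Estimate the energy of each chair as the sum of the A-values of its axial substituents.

equatorial

Chair I (trifluoromethyl axial, hydroxyl axial, carboxyl axial): E = 4.70 kcal/mol.
Chair II (trifluoromethyl equatorial, hydroxyl equatorial, carboxyl equatorial): E = 0.00 kcal/mol.
Chair II is the more stable (lower-energy) conformer, and in that chair the hydroxyl group is equatorial.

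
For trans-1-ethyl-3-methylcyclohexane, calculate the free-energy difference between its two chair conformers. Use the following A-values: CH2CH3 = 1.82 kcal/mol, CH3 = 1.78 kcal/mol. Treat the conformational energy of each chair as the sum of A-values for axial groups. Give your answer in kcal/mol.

C1 and C3 have the same parity, so for the trans isomer the two substituents are one axial and one equatorial in each chair.
Chair I (ethyl axial, methyl equatorial): E = 1.82 kcal/mol.
Chair II (ethyl equatorial, methyl axial): E = 1.78 kcal/mol.
ΔE = 1.82 − 1.78 = 0.04 kcal/mol; chair II is more stable.

0.04 kcal/mol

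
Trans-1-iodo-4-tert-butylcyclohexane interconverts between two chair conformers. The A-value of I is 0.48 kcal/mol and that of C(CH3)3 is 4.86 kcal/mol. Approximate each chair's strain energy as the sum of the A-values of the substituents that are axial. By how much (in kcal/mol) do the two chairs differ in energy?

C1 and C4 have opposite parity, so for the trans isomer the two substituents are e,e in one chair and a,a in the other.
Chair I (iodo axial, tert-butyl axial): E = 5.34 kcal/mol.
Chair II (iodo equatorial, tert-butyl equatorial): E = 0.00 kcal/mol.
ΔE = 5.34 − 0.00 = 5.34 kcal/mol; chair II is more stable.

5.34 kcal/mol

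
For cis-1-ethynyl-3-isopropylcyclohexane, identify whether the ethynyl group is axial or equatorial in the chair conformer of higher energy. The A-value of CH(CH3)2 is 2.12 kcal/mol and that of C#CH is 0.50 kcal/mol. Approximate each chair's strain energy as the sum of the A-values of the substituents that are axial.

axial

C1 and C3 have the same parity, so for the cis isomer the two substituents are e,e in one chair and a,a in the other.
Chair I (isopropyl axial, ethynyl axial): E = 2.62 kcal/mol.
Chair II (isopropyl equatorial, ethynyl equatorial): E = 0.00 kcal/mol.
Chair I is the less stable (higher-energy) conformer, and in that chair the ethynyl group is axial.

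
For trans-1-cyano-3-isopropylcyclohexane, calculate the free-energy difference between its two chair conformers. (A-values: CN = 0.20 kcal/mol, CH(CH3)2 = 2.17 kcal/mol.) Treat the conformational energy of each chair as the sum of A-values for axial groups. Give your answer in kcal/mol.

1.97 kcal/mol

C1 and C3 have the same parity, so for the trans isomer the two substituents are one axial and one equatorial in each chair.
Chair I (cyano axial, isopropyl equatorial): E = 0.20 kcal/mol.
Chair II (cyano equatorial, isopropyl axial): E = 2.17 kcal/mol.
ΔE = 2.17 − 0.20 = 1.97 kcal/mol; chair I is more stable.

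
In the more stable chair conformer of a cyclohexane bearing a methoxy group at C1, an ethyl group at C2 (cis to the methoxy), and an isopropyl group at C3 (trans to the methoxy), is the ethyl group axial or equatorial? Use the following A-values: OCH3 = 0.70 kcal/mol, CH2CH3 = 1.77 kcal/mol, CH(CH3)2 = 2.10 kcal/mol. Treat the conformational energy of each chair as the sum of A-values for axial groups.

Chair I (methoxy axial, ethyl equatorial, isopropyl equatorial): E = 0.70 kcal/mol.
Chair II (methoxy equatorial, ethyl axial, isopropyl axial): E = 3.87 kcal/mol.
Chair I is the more stable (lower-energy) conformer, and in that chair the ethyl group is equatorial.

equatorial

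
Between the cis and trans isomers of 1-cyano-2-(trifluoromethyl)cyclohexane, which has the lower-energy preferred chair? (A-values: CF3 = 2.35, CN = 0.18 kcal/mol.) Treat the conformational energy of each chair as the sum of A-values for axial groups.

trans

At 1,2 positions (parity opposite): cis → (a,e or e,a); trans → (e,e or a,a).
Best chair for cis: E = 0.18 kcal/mol; best chair for trans: E = 0.00 kcal/mol.
The trans isomer is lower by 0.18 kcal/mol.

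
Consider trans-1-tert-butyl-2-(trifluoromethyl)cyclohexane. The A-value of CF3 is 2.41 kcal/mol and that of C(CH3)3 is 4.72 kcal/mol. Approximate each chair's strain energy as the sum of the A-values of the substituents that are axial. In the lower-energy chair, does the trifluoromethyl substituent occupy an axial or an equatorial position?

C1 and C2 have opposite parity, so for the trans isomer the two substituents are e,e in one chair and a,a in the other.
Chair I (trifluoromethyl axial, tert-butyl axial): E = 7.13 kcal/mol.
Chair II (trifluoromethyl equatorial, tert-butyl equatorial): E = 0.00 kcal/mol.
Chair II is the more stable (lower-energy) conformer, and in that chair the trifluoromethyl group is equatorial.

equatorial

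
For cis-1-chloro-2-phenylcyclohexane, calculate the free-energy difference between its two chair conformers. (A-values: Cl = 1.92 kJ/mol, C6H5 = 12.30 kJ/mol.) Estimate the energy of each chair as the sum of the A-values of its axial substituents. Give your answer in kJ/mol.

10.38 kJ/mol

C1 and C2 have opposite parity, so for the cis isomer the two substituents are one axial and one equatorial in each chair.
Chair I (chloro axial, phenyl equatorial): E = 1.92 kJ/mol.
Chair II (chloro equatorial, phenyl axial): E = 12.30 kJ/mol.
ΔE = 12.30 − 1.92 = 10.38 kJ/mol; chair I is more stable.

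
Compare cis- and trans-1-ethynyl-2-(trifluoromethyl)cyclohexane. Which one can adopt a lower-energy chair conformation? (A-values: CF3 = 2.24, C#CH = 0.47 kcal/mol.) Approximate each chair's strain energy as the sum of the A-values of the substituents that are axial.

trans

At 1,2 positions (parity opposite): cis → (a,e or e,a); trans → (e,e or a,a).
Best chair for cis: E = 0.47 kcal/mol; best chair for trans: E = 0.00 kcal/mol.
The trans isomer is lower by 0.47 kcal/mol.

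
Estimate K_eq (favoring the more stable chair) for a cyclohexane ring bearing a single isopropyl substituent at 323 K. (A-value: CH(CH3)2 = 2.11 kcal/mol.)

K ≈ 26.8

One chair has the isopropyl group axial (E = 2.11 kcal/mol) and the other has it equatorial (E = 0).
ΔG = 2.11 kcal/mol between the two chairs.
K = exp(ΔG/RT) with R = 1.987×10⁻³ kcal mol⁻¹ K⁻¹ and T = 323 K gives K ≈ 26.8.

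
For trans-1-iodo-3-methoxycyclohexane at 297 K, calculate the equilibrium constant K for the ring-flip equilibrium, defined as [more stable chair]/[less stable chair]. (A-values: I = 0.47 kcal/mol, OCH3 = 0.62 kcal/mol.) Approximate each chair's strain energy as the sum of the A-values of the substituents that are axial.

K ≈ 1.29

C1 and C3 have the same parity, so for the trans isomer the two substituents are one axial and one equatorial in each chair.
Chair I (iodo axial, methoxy equatorial): E = 0.47 kcal/mol; chair II (iodo equatorial, methoxy axial): E = 0.62 kcal/mol.
ΔG = 0.15 kcal/mol between the two chairs.
K = exp(ΔG/RT) with R = 1.987×10⁻³ kcal mol⁻¹ K⁻¹ and T = 297 K gives K ≈ 1.29.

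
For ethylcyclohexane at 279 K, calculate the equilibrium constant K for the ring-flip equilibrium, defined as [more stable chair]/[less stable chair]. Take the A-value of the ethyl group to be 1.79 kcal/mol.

K ≈ 25.3

One chair has the ethyl group axial (E = 1.79 kcal/mol) and the other has it equatorial (E = 0).
ΔG = 1.79 kcal/mol between the two chairs.
K = exp(ΔG/RT) with R = 1.987×10⁻³ kcal mol⁻¹ K⁻¹ and T = 279 K gives K ≈ 25.3.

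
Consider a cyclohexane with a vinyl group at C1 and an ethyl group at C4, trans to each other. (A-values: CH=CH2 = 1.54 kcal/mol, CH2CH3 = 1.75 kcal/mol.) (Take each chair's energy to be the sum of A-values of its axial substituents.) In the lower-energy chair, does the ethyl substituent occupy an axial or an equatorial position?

equatorial

C1 and C4 have opposite parity, so for the trans isomer the two substituents are e,e in one chair and a,a in the other.
Chair I (vinyl axial, ethyl axial): E = 3.29 kcal/mol.
Chair II (vinyl equatorial, ethyl equatorial): E = 0.00 kcal/mol.
Chair II is the more stable (lower-energy) conformer, and in that chair the ethyl group is equatorial.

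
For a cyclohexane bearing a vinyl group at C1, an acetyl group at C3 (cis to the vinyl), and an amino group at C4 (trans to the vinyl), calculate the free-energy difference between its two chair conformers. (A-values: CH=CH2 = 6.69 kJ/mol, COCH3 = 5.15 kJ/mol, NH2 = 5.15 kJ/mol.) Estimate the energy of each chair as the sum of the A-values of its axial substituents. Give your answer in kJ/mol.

16.99 kJ/mol

Chair I (vinyl axial, acetyl axial, amino axial): E = 16.99 kJ/mol.
Chair II (vinyl equatorial, acetyl equatorial, amino equatorial): E = 0.00 kJ/mol.
ΔE = 16.99 − 0.00 = 16.99 kJ/mol; chair II is more stable.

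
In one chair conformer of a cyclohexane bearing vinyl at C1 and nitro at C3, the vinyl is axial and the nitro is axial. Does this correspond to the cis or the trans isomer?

cis

C1 and C3 have the same parity, so their axial bonds point in the same direction.
With same-parity carbons, two substituents on the same face are both axial or both equatorial; opposite faces give one of each.
Here the groups are axial/axial → same face → cis.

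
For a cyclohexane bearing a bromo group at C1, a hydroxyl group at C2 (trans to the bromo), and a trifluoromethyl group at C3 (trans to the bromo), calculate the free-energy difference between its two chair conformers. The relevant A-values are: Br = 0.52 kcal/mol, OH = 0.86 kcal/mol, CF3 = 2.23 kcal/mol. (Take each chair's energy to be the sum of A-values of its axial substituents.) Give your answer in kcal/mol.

0.85 kcal/mol

Chair I (bromo axial, hydroxyl axial, trifluoromethyl equatorial): E = 1.38 kcal/mol.
Chair II (bromo equatorial, hydroxyl equatorial, trifluoromethyl axial): E = 2.23 kcal/mol.
ΔE = 2.23 − 1.38 = 0.85 kcal/mol; chair I is more stable.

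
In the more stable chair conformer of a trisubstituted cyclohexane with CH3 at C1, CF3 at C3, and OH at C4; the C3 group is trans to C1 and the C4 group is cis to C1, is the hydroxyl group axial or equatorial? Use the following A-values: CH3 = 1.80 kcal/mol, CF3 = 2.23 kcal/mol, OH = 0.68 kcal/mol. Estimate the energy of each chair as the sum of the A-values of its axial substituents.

equatorial

Chair I (methyl axial, trifluoromethyl equatorial, hydroxyl equatorial): E = 1.80 kcal/mol.
Chair II (methyl equatorial, trifluoromethyl axial, hydroxyl axial): E = 2.91 kcal/mol.
Chair I is the more stable (lower-energy) conformer, and in that chair the hydroxyl group is equatorial.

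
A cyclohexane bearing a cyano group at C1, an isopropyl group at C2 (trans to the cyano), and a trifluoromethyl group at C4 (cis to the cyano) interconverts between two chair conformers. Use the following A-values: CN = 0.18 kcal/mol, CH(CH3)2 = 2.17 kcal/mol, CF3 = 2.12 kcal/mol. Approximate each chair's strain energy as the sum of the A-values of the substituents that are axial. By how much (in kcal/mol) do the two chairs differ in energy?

0.23 kcal/mol

Chair I (cyano axial, isopropyl axial, trifluoromethyl equatorial): E = 2.35 kcal/mol.
Chair II (cyano equatorial, isopropyl equatorial, trifluoromethyl axial): E = 2.12 kcal/mol.
ΔE = 2.35 − 2.12 = 0.23 kcal/mol; chair II is more stable.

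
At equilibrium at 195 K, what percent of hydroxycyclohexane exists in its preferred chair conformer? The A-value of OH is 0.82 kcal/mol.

One chair has the hydroxyl group axial (E = 0.82 kcal/mol) and the other has it equatorial (E = 0).
ΔG = 0.82 kcal/mol between the two chairs.
K = exp(ΔG/RT) with R = 1.987×10⁻³ kcal mol⁻¹ K⁻¹ and T = 195 K gives K ≈ 8.3.
Fraction in the lower-energy chair = K/(K+1) = 89.2%.

89.2%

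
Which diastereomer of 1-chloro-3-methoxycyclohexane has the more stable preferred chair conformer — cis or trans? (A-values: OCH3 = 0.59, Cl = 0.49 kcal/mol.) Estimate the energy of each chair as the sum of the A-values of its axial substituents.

cis

At 1,3 positions (parity same): cis → (e,e or a,a); trans → (a,e or e,a).
Best chair for cis: E = 0.00 kcal/mol; best chair for trans: E = 0.49 kcal/mol.
The cis isomer is lower by 0.49 kcal/mol.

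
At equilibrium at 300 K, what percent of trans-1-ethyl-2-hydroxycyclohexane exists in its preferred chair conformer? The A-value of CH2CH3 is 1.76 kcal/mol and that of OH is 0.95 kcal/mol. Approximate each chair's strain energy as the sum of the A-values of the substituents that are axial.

C1 and C2 have opposite parity, so for the trans isomer the two substituents are e,e in one chair and a,a in the other.
Chair I (ethyl axial, hydroxyl axial): E = 2.71 kcal/mol; chair II (ethyl equatorial, hydroxyl equatorial): E = 0.00 kcal/mol.
ΔG = 2.71 kcal/mol between the two chairs.
K = exp(ΔG/RT) with R = 1.987×10⁻³ kcal mol⁻¹ K⁻¹ and T = 300 K gives K ≈ 94.3.
Fraction in the lower-energy chair = K/(K+1) = 99.0%.

99.0%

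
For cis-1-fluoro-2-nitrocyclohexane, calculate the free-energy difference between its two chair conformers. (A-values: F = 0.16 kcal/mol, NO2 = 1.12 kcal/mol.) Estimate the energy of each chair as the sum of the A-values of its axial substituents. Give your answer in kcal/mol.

0.96 kcal/mol

C1 and C2 have opposite parity, so for the cis isomer the two substituents are one axial and one equatorial in each chair.
Chair I (fluoro axial, nitro equatorial): E = 0.16 kcal/mol.
Chair II (fluoro equatorial, nitro axial): E = 1.12 kcal/mol.
ΔE = 1.12 − 0.16 = 0.96 kcal/mol; chair I is more stable.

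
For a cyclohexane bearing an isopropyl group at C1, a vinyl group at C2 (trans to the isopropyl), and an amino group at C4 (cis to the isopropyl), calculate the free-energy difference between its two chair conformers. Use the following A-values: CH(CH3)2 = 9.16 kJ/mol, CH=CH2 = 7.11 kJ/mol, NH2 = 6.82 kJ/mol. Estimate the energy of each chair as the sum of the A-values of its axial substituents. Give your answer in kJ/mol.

9.45 kJ/mol

Chair I (isopropyl axial, vinyl axial, amino equatorial): E = 16.27 kJ/mol.
Chair II (isopropyl equatorial, vinyl equatorial, amino axial): E = 6.82 kJ/mol.
ΔE = 16.27 − 6.82 = 9.45 kJ/mol; chair II is more stable.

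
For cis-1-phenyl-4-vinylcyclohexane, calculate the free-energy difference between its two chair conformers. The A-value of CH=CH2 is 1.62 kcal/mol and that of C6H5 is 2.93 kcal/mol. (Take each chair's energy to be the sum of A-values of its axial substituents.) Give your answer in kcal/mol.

1.31 kcal/mol

C1 and C4 have opposite parity, so for the cis isomer the two substituents are one axial and one equatorial in each chair.
Chair I (vinyl axial, phenyl equatorial): E = 1.62 kcal/mol.
Chair II (vinyl equatorial, phenyl axial): E = 2.93 kcal/mol.
ΔE = 2.93 − 1.62 = 1.31 kcal/mol; chair I is more stable.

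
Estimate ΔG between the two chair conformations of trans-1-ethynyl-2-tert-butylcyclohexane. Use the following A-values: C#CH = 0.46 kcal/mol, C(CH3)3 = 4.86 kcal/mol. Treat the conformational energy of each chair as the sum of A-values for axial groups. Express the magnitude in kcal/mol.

C1 and C2 have opposite parity, so for the trans isomer the two substituents are e,e in one chair and a,a in the other.
Chair I (ethynyl axial, tert-butyl axial): E = 5.32 kcal/mol.
Chair II (ethynyl equatorial, tert-butyl equatorial): E = 0.00 kcal/mol.
ΔE = 5.32 − 0.00 = 5.32 kcal/mol; chair II is more stable.

5.32 kcal/mol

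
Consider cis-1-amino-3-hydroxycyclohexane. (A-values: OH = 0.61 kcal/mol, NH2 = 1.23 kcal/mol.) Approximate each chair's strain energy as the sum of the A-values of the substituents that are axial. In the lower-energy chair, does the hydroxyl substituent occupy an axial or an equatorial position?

equatorial

C1 and C3 have the same parity, so for the cis isomer the two substituents are e,e in one chair and a,a in the other.
Chair I (hydroxyl axial, amino axial): E = 1.84 kcal/mol.
Chair II (hydroxyl equatorial, amino equatorial): E = 0.00 kcal/mol.
Chair II is the more stable (lower-energy) conformer, and in that chair the hydroxyl group is equatorial.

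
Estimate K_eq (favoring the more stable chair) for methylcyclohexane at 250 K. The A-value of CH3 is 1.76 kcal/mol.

One chair has the methyl group axial (E = 1.76 kcal/mol) and the other has it equatorial (E = 0).
ΔG = 1.76 kcal/mol between the two chairs.
K = exp(ΔG/RT) with R = 1.987×10⁻³ kcal mol⁻¹ K⁻¹ and T = 250 K gives K ≈ 34.6.

K ≈ 34.6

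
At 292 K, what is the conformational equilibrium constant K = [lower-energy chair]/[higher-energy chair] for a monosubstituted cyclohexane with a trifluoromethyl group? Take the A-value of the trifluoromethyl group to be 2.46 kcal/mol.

One chair has the trifluoromethyl group axial (E = 2.46 kcal/mol) and the other has it equatorial (E = 0).
ΔG = 2.46 kcal/mol between the two chairs.
K = exp(ΔG/RT) with R = 1.987×10⁻³ kcal mol⁻¹ K⁻¹ and T = 292 K gives K ≈ 69.4.

K ≈ 69.4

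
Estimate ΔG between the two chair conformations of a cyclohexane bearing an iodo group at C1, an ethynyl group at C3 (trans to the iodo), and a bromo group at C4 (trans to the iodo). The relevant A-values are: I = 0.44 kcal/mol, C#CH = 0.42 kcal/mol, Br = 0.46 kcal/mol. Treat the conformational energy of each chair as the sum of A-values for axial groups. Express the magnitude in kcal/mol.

0.48 kcal/mol

Chair I (iodo axial, ethynyl equatorial, bromo axial): E = 0.90 kcal/mol.
Chair II (iodo equatorial, ethynyl axial, bromo equatorial): E = 0.42 kcal/mol.
ΔE = 0.90 − 0.42 = 0.48 kcal/mol; chair II is more stable.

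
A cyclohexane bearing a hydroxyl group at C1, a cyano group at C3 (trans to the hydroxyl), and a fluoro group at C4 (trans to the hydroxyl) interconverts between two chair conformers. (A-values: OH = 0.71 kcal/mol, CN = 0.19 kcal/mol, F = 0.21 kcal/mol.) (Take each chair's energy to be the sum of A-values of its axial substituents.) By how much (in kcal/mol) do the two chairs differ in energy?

Chair I (hydroxyl axial, cyano equatorial, fluoro axial): E = 0.92 kcal/mol.
Chair II (hydroxyl equatorial, cyano axial, fluoro equatorial): E = 0.19 kcal/mol.
ΔE = 0.92 − 0.19 = 0.73 kcal/mol; chair II is more stable.

0.73 kcal/mol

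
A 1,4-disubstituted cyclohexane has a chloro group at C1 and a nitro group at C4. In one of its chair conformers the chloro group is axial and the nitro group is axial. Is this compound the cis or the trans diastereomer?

trans

C1 and C4 have opposite parity, so their axial bonds point in opposite directions.
With opposite-parity carbons, two substituents on the same face are one axial and one equatorial; opposite faces give both axial or both equatorial.
Here the groups are axial/axial → opposite face → trans.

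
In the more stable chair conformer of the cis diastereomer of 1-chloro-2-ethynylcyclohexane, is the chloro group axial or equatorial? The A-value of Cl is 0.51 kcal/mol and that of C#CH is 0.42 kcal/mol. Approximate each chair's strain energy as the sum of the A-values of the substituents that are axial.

C1 and C2 have opposite parity, so for the cis isomer the two substituents are one axial and one equatorial in each chair.
Chair I (chloro axial, ethynyl equatorial): E = 0.51 kcal/mol.
Chair II (chloro equatorial, ethynyl axial): E = 0.42 kcal/mol.
Chair II is the more stable (lower-energy) conformer, and in that chair the chloro group is equatorial.

equatorial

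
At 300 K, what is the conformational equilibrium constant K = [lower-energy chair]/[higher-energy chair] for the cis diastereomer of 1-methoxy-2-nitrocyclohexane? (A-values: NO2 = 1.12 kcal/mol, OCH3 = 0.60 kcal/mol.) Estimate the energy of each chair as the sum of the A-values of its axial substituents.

C1 and C2 have opposite parity, so for the cis isomer the two substituents are one axial and one equatorial in each chair.
Chair I (nitro axial, methoxy equatorial): E = 1.12 kcal/mol; chair II (nitro equatorial, methoxy axial): E = 0.60 kcal/mol.
ΔG = 0.52 kcal/mol between the two chairs.
K = exp(ΔG/RT) with R = 1.987×10⁻³ kcal mol⁻¹ K⁻¹ and T = 300 K gives K ≈ 2.39.

K ≈ 2.39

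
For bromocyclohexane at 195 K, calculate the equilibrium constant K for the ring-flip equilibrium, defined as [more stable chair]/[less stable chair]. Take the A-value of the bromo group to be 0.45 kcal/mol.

One chair has the bromo group axial (E = 0.45 kcal/mol) and the other has it equatorial (E = 0).
ΔG = 0.45 kcal/mol between the two chairs.
K = exp(ΔG/RT) with R = 1.987×10⁻³ kcal mol⁻¹ K⁻¹ and T = 195 K gives K ≈ 3.19.

K ≈ 3.19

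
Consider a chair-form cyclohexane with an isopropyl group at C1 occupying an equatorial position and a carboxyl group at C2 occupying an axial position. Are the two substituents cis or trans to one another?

C1 and C2 have opposite parity, so their axial bonds point in opposite directions.
With opposite-parity carbons, two substituents on the same face are one axial and one equatorial; opposite faces give both axial or both equatorial.
Here the groups are equatorial/axial → same face → cis.

cis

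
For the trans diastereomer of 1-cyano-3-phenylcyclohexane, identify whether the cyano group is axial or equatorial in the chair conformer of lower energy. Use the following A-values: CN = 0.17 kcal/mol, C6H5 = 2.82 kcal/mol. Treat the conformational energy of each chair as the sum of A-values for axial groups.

C1 and C3 have the same parity, so for the trans isomer the two substituents are one axial and one equatorial in each chair.
Chair I (cyano axial, phenyl equatorial): E = 0.17 kcal/mol.
Chair II (cyano equatorial, phenyl axial): E = 2.82 kcal/mol.
Chair I is the more stable (lower-energy) conformer, and in that chair the cyano group is axial.

axial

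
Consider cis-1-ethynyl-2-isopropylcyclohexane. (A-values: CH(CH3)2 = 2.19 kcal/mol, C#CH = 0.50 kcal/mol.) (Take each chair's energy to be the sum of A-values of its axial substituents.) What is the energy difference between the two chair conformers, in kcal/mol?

C1 and C2 have opposite parity, so for the cis isomer the two substituents are one axial and one equatorial in each chair.
Chair I (isopropyl axial, ethynyl equatorial): E = 2.19 kcal/mol.
Chair II (isopropyl equatorial, ethynyl axial): E = 0.50 kcal/mol.
ΔE = 2.19 − 0.50 = 1.69 kcal/mol; chair II is more stable.

1.69 kcal/mol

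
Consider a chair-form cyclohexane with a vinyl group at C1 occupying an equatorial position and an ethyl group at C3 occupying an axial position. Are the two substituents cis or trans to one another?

trans

C1 and C3 have the same parity, so their axial bonds point in the same direction.
With same-parity carbons, two substituents on the same face are both axial or both equatorial; opposite faces give one of each.
Here the groups are equatorial/axial → opposite face → trans.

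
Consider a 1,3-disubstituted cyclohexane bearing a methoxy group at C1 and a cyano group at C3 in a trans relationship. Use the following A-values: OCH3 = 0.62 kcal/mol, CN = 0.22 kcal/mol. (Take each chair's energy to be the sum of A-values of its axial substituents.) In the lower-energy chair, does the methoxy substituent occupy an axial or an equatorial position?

C1 and C3 have the same parity, so for the trans isomer the two substituents are one axial and one equatorial in each chair.
Chair I (methoxy axial, cyano equatorial): E = 0.62 kcal/mol.
Chair II (methoxy equatorial, cyano axial): E = 0.22 kcal/mol.
Chair II is the more stable (lower-energy) conformer, and in that chair the methoxy group is equatorial.

equatorial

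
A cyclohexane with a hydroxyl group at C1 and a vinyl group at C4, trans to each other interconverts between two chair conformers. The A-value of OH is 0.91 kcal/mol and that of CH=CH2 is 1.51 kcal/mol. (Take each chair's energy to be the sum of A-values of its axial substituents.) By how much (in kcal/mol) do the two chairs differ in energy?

2.42 kcal/mol

C1 and C4 have opposite parity, so for the trans isomer the two substituents are e,e in one chair and a,a in the other.
Chair I (hydroxyl axial, vinyl axial): E = 2.42 kcal/mol.
Chair II (hydroxyl equatorial, vinyl equatorial): E = 0.00 kcal/mol.
ΔE = 2.42 − 0.00 = 2.42 kcal/mol; chair II is more stable.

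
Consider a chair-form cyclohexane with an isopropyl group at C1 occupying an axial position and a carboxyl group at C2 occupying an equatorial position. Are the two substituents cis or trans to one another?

C1 and C2 have opposite parity, so their axial bonds point in opposite directions.
With opposite-parity carbons, two substituents on the same face are one axial and one equatorial; opposite faces give both axial or both equatorial.
Here the groups are axial/equatorial → same face → cis.

cis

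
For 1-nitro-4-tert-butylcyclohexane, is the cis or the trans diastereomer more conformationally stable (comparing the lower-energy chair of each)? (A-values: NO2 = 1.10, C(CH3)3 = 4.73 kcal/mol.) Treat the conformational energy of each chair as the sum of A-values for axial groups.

At 1,4 positions (parity opposite): cis → (a,e or e,a); trans → (e,e or a,a).
Best chair for cis: E = 1.10 kcal/mol; best chair for trans: E = 0.00 kcal/mol.
The trans isomer is lower by 1.10 kcal/mol.

trans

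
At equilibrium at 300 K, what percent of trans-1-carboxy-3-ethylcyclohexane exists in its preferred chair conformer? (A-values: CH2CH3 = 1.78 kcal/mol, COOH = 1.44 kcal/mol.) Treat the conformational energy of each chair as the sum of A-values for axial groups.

63.9%

C1 and C3 have the same parity, so for the trans isomer the two substituents are one axial and one equatorial in each chair.
Chair I (ethyl axial, carboxyl equatorial): E = 1.78 kcal/mol; chair II (ethyl equatorial, carboxyl axial): E = 1.44 kcal/mol.
ΔG = 0.34 kcal/mol between the two chairs.
K = exp(ΔG/RT) with R = 1.987×10⁻³ kcal mol⁻¹ K⁻¹ and T = 300 K gives K ≈ 1.77.
Fraction in the lower-energy chair = K/(K+1) = 63.9%.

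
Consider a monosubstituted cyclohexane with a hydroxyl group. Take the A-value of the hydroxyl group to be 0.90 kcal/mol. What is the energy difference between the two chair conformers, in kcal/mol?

A monosubstituted cyclohexane has one chair with the hydroxyl group axial (E = A = 0.90 kcal/mol) and one with it equatorial (E = 0).
ΔE = 0.90 − 0 = 0.90 kcal/mol.

0.90 kcal/mol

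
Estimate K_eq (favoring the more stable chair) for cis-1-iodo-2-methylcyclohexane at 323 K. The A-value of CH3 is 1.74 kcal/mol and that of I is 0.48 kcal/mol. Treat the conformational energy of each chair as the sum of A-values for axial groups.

C1 and C2 have opposite parity, so for the cis isomer the two substituents are one axial and one equatorial in each chair.
Chair I (methyl axial, iodo equatorial): E = 1.74 kcal/mol; chair II (methyl equatorial, iodo axial): E = 0.48 kcal/mol.
ΔG = 1.26 kcal/mol between the two chairs.
K = exp(ΔG/RT) with R = 1.987×10⁻³ kcal mol⁻¹ K⁻¹ and T = 323 K gives K ≈ 7.12.

K ≈ 7.12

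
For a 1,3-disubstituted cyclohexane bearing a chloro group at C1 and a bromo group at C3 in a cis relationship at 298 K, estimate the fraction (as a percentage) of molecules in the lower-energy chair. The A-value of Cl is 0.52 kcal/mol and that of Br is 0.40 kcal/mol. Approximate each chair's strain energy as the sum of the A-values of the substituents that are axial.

C1 and C3 have the same parity, so for the cis isomer the two substituents are e,e in one chair and a,a in the other.
Chair I (chloro axial, bromo axial): E = 0.92 kcal/mol; chair II (chloro equatorial, bromo equatorial): E = 0.00 kcal/mol.
ΔG = 0.92 kcal/mol between the two chairs.
K = exp(ΔG/RT) with R = 1.987×10⁻³ kcal mol⁻¹ K⁻¹ and T = 298 K gives K ≈ 4.73.
Fraction in the lower-energy chair = K/(K+1) = 82.5%.

82.5%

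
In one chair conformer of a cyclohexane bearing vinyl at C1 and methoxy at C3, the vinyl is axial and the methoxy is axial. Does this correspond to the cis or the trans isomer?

cis

C1 and C3 have the same parity, so their axial bonds point in the same direction.
With same-parity carbons, two substituents on the same face are both axial or both equatorial; opposite faces give one of each.
Here the groups are axial/axial → same face → cis.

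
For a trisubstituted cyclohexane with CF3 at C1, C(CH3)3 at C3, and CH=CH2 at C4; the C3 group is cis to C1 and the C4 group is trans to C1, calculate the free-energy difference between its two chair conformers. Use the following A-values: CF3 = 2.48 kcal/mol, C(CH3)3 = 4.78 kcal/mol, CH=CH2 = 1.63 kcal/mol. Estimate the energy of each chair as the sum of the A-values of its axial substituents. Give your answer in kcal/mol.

8.89 kcal/mol

Chair I (trifluoromethyl axial, tert-butyl axial, vinyl axial): E = 8.89 kcal/mol.
Chair II (trifluoromethyl equatorial, tert-butyl equatorial, vinyl equatorial): E = 0.00 kcal/mol.
ΔE = 8.89 − 0.00 = 8.89 kcal/mol; chair II is more stable.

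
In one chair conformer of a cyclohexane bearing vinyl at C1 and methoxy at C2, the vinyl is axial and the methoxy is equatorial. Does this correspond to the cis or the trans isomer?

cis

C1 and C2 have opposite parity, so their axial bonds point in opposite directions.
With opposite-parity carbons, two substituents on the same face are one axial and one equatorial; opposite faces give both axial or both equatorial.
Here the groups are axial/equatorial → same face → cis.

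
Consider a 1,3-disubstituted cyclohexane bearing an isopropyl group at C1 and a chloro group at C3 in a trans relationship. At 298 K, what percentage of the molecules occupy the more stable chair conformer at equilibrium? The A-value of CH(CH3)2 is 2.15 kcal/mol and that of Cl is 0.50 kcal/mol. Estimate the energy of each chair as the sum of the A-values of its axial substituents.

94.2%

C1 and C3 have the same parity, so for the trans isomer the two substituents are one axial and one equatorial in each chair.
Chair I (isopropyl axial, chloro equatorial): E = 2.15 kcal/mol; chair II (isopropyl equatorial, chloro axial): E = 0.50 kcal/mol.
ΔG = 1.65 kcal/mol between the two chairs.
K = exp(ΔG/RT) with R = 1.987×10⁻³ kcal mol⁻¹ K⁻¹ and T = 298 K gives K ≈ 16.2.
Fraction in the lower-energy chair = K/(K+1) = 94.2%.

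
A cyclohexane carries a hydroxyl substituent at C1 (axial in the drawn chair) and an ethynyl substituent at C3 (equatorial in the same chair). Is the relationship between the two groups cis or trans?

C1 and C3 have the same parity, so their axial bonds point in the same direction.
With same-parity carbons, two substituents on the same face are both axial or both equatorial; opposite faces give one of each.
Here the groups are axial/equatorial → opposite face → trans.

trans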